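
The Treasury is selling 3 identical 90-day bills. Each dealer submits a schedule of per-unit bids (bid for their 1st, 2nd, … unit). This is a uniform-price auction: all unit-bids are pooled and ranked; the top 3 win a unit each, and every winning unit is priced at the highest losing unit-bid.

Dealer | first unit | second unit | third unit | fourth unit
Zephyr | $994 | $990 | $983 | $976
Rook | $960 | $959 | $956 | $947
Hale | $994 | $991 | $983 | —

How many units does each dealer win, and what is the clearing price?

Hale 2, Zephyr 1; clearing price $990

All unit-bids, highest first — top 3: 994 (Zephyr-1), 994 (Hale-1), 991 (Hale-2)
Highest rejected unit-bid = $990.
Allocation: Hale 2, Zephyr 1.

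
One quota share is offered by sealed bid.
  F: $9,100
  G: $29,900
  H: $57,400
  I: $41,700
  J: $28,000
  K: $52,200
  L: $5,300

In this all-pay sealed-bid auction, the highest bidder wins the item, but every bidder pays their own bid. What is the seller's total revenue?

Bids ranked: 57,400 (H) > 52,200 (K) > 41,700 (I) > 29,900 (G) > 28,000 (J) > 9,100 (F) > …
Every bidder forfeits their bid regardless of winning.
Revenue = 9,100 + 29,900 + 57,400 + 41,700 + 28,000 + 52,200 + 5,300 = $223,600.

Total revenue: $223,600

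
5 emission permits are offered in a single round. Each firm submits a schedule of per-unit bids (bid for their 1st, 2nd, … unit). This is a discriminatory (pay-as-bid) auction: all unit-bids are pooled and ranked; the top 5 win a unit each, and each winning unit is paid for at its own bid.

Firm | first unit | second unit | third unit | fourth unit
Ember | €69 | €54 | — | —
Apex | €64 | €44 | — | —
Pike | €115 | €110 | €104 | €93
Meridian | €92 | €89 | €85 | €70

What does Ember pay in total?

Pooled unit-bids ranked (top 5): 115 (Pike-1), 110 (Pike-2), 104 (Pike-3), 93 (Pike-4), 92 (Meridian-1)
Next rejected bid: €89 (not a price — pay-as-bid).
Ember wins no units.

Ember pays €0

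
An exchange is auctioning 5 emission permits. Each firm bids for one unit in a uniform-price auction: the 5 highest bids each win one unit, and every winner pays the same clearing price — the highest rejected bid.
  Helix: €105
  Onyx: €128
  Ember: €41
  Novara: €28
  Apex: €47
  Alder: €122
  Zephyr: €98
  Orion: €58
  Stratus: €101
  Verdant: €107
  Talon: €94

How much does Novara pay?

Ordering the bids: 128 (Onyx), 122 (Alder), 107 (Verdant), 105 (Helix), 101 (Stratus), 98 (Zephyr), 94 (Talon), …
Top 5: Onyx, Alder, Verdant, Helix, Stratus.
Clearing price = highest rejected bid = €98.
Novara does not win → pays €0.

Novara pays €0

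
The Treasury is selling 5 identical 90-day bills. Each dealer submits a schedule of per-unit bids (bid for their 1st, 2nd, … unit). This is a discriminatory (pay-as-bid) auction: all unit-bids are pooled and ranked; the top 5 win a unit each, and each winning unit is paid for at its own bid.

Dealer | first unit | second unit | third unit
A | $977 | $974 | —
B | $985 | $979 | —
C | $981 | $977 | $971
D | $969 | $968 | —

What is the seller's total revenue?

All unit-bids, highest first — top 5: 985 (B-1), 981 (C-1), 979 (B-2), 977 (A-1), 977 (C-2)
Next rejected bid: $974 (not a price — pay-as-bid).
Each winning unit pays its own bid.
Revenue = 985 + 981 + 979 + 977 + 977 = $4,899.

Total revenue: $4,899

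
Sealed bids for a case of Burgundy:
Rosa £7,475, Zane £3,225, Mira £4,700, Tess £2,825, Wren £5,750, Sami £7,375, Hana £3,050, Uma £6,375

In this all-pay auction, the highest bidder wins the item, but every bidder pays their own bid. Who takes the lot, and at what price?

Rosa pays £7,475

Sorting bids: 7,475 (Rosa) > 7,375 (Sami) > 6,375 (Uma) > 5,750 (Wren) > 4,700 (Mira) > 3,225 (Zane) > …
Rosa is highest and takes the item; every bidder forfeits their bid.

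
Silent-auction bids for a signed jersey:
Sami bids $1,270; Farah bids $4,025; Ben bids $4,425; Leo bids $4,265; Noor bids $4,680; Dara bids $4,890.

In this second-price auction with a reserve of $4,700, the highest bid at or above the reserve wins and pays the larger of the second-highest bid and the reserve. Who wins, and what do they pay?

Bids ranked: 4,890 (Dara) > 4,680 (Noor) > 4,425 (Ben) > 4,265 (Leo) > 4,025 (Farah) > 1,270 (Sami)
Highest eligible bid: Dara at $4,890.
max(second-highest $4,680, reserve $4,700) = $4,700.

Dara pays $4,700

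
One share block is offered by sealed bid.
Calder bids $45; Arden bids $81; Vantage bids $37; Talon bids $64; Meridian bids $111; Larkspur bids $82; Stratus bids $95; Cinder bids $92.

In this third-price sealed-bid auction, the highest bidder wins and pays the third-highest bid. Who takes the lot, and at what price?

Bids in order: 111 (Meridian) > 95 (Stratus) > 92 (Cinder) > 82 (Larkspur) > 81 (Arden) > 64 (Talon) > …
Meridian is highest; pays the third-highest bid, $92.

Meridian pays $92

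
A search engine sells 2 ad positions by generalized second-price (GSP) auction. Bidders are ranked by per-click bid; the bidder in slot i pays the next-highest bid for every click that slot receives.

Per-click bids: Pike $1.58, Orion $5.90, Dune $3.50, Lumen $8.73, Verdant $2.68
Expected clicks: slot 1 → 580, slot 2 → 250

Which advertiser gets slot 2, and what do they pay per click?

Orion; $3.50 per click

Sorting advertisers: $8.73 (Lumen) > $5.90 (Orion) > $3.50 (Dune) > …
Slot 2 goes to the second-ranked bidder, Orion, who pays the next bid down: $3.50/click.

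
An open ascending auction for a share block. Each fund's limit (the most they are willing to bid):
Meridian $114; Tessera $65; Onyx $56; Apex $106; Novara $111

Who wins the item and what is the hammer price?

Rule: the price rises until one bidder remains; the winner pays the price at which the last rival dropped out.
Limits ranked: 114 (Meridian) > 111 (Novara) > 106 (Apex) > 65 (Tessera) > 56 (Onyx)
Once the price passes $111, only Meridian is left; the hammer falls at Novara's limit of $111.

Meridian wins at $111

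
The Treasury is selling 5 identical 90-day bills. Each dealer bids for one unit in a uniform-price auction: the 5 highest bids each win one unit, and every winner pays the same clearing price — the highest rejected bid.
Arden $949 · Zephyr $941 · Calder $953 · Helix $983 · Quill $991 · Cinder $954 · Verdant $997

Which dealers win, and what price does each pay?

Bids ranked high→low: 997 (Verdant), 991 (Quill), 983 (Helix), 954 (Cinder), 953 (Calder), 949 (Arden), 941 (Zephyr)
Winners (5 units): Verdant, Quill, Helix, Cinder, Calder.
Highest unsuccessful bid: $949 → clearing price.

Verdant, Quill, Helix, Cinder, Calder; each pays $949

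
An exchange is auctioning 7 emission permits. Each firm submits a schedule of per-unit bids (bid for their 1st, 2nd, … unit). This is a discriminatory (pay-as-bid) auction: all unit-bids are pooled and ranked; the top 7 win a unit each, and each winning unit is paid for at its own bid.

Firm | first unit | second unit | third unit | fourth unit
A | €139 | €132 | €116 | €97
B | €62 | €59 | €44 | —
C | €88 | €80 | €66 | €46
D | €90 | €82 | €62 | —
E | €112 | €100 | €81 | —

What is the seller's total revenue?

Pooled unit-bids ranked (top 7): 139 (A-1), 132 (A-2), 116 (A-3), 112 (E-1), 100 (E-2), 97 (A-4), 90 (D-1)
Next rejected bid: €88 (not a price — pay-as-bid).
Each winning unit pays its own bid.
Revenue = 139 + 132 + 116 + 112 + 100 + 97 + 90 = €786.

Total revenue: €786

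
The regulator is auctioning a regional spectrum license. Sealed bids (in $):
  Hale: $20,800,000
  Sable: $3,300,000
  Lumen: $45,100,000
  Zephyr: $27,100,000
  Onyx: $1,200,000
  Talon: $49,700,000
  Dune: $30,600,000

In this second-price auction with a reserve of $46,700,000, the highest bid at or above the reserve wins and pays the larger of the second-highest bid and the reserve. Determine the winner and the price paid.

Sorting bids: 49,700,000 (Talon) > 45,100,000 (Lumen) > 30,600,000 (Dune) > 27,100,000 (Zephyr) > 20,800,000 (Hale) > 3,300,000 (Sable) > …
Talon has the top bid at or above the reserve ($49,700,000).
max(second-highest $45,100,000, reserve $46,700,000) = $46,700,000.

Talon pays $46,700,000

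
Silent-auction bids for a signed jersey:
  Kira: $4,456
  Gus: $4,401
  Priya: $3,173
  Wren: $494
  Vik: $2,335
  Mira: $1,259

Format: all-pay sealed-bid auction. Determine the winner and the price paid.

Bids ranked: 4,456 (Kira) > 4,401 (Gus) > 3,173 (Priya) > 2,335 (Vik) > 1,259 (Mira) > 494 (Wren)
Kira is highest and takes the item; every bidder forfeits their bid.

Kira pays $4,456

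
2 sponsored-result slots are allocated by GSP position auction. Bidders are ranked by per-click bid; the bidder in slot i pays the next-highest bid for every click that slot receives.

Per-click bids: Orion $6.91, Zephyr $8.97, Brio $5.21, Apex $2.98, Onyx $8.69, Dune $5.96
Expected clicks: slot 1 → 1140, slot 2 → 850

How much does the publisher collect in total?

Total revenue: $15780.10

Sorting advertisers: $8.97 (Zephyr) > $8.69 (Onyx) > $6.91 (Orion) > …
Slot 1: Zephyr pays $8.69 × 1140 = $9906.60
Slot 2: Onyx pays $6.91 × 850 = $5873.50
Total = $15780.10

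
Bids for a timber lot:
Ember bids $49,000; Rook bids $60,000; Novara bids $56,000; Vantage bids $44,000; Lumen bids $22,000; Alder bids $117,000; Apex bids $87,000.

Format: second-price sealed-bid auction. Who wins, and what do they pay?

Sorting bids: 117,000 (Alder) > 87,000 (Apex) > 60,000 (Rook) > 56,000 (Novara) > 49,000 (Ember) > 44,000 (Vantage) > …
Second-price: Alder pays Apex's bid of $87,000.

Alder pays $87,000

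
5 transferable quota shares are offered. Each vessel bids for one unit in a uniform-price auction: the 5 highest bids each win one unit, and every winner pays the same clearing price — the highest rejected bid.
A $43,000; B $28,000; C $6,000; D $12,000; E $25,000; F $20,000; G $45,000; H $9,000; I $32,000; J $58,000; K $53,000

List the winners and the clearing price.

Sorting: 58,000 (J), 53,000 (K), 45,000 (G), 43,000 (A), 32,000 (I), 28,000 (B), 25,000 (E), …
Top 5: J, K, G, A, I.
First losing bid is B's $28,000, which sets the uniform price.

J, K, G, A, I; each pays $28,000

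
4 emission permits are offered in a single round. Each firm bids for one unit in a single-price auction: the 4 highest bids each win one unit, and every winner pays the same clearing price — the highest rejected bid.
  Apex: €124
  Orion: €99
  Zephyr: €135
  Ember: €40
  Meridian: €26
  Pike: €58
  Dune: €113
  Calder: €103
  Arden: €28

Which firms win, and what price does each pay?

Zephyr, Apex, Dune, Calder; each pays €99

Bids ranked high→low: 135 (Zephyr), 124 (Apex), 113 (Dune), 103 (Calder), 99 (Orion), 58 (Pike), …
Winners (4 units): Zephyr, Apex, Dune, Calder.
Highest unsuccessful bid: €99 → clearing price.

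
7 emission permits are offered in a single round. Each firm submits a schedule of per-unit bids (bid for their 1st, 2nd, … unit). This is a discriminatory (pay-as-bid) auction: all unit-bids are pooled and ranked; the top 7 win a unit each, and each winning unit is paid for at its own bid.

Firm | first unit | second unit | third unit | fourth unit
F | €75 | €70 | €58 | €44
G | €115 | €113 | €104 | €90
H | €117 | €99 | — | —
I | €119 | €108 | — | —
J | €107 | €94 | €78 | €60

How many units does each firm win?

Merging the schedules and taking the best 7: 119 (I-1), 117 (H-1), 115 (G-1), 113 (G-2), 108 (I-2), 107 (J-1), 104 (G-3)
Next rejected bid: €99 (not a price — pay-as-bid).
Allocation: G 3, H 1, I 2, J 1.

G 3, H 1, I 2, J 1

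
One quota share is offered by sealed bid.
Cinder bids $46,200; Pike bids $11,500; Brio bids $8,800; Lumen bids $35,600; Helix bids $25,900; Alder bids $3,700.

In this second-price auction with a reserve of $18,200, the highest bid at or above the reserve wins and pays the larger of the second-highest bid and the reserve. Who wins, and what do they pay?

Cinder pays $35,600

Second-price auction with a reserve of $18,200: the highest bid at or above the reserve wins and pays the larger of the second-highest bid and the reserve.
Bids in order: 46,200 (Cinder) > 35,600 (Lumen) > 25,900 (Helix) > 11,500 (Pike) > 8,800 (Brio) > 3,700 (Alder)
Cinder has the top bid at or above the reserve ($46,200).
Second-highest bid $35,600 exceeds the reserve $18,200 → payment $35,600.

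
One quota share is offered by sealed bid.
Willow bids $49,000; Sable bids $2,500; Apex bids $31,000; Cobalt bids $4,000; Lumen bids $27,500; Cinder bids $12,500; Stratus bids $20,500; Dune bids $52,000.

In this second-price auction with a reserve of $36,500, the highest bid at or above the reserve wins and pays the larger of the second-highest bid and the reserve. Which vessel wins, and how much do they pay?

Second-price auction with a reserve of $36,500: the highest bid at or above the reserve wins and pays the larger of the second-highest bid and the reserve.
Bids ranked: 52,000 (Dune) > 49,000 (Willow) > 31,000 (Apex) > 27,500 (Lumen) > 20,500 (Stratus) > 12,500 (Cinder) > …
Dune has the top bid at or above the reserve ($52,000).
Second-highest bid $49,000 exceeds the reserve $36,500 → payment $49,000.

Dune pays $49,000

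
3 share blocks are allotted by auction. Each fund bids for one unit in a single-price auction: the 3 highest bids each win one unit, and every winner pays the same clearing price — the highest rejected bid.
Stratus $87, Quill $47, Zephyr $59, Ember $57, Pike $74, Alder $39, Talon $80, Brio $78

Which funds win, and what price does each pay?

Stratus, Talon, Brio; each pays $74

Bids ranked high→low: 87 (Stratus), 80 (Talon), 78 (Brio), 74 (Pike), 59 (Zephyr), …
The 3 highest are Stratus, Talon, Brio.
First losing bid is Pike's $74, which sets the uniform price.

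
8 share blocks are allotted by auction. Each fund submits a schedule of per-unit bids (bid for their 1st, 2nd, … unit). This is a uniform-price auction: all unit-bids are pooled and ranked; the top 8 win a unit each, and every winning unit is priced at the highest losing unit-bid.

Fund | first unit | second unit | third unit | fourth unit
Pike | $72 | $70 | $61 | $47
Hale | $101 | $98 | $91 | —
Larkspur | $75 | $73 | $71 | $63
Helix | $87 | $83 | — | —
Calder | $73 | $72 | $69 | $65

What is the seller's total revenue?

Merging the schedules and taking the best 8: 101 (Hale-1), 98 (Hale-2), 91 (Hale-3), 87 (Helix-1), 83 (Helix-2), 75 (Larkspur-1), 73 (Larkspur-2), 73 (Calder-1)
The (k+1)-th unit-bid is $72.
Allocation: Calder 1, Hale 3, Helix 2, Larkspur 2. Every unit priced at $72.
Revenue = 8 × 72 = $576.

Total revenue: $576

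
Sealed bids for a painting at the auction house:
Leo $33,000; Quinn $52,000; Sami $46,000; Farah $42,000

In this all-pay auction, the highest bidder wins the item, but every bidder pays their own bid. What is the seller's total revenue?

Rule: the highest bidder wins the item, but every bidder pays their own bid.
Sorting bids: 52,000 (Quinn) > 46,000 (Sami) > 42,000 (Farah) > 33,000 (Leo)
Every bidder forfeits their bid regardless of winning.
Revenue = 33,000 + 52,000 + 46,000 + 42,000 = $173,000.

Total revenue: $173,000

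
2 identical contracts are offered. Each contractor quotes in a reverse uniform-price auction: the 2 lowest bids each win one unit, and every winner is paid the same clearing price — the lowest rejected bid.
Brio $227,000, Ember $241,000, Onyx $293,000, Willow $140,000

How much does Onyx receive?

Onyx is paid $0

Bids ranked low→high: 140,000 (Willow), 227,000 (Brio), 241,000 (Ember), 293,000 (Onyx)
The 2 lowest are Willow, Brio.
Lowest unsuccessful bid: $241,000 → clearing price.
Onyx does not win → is paid $0.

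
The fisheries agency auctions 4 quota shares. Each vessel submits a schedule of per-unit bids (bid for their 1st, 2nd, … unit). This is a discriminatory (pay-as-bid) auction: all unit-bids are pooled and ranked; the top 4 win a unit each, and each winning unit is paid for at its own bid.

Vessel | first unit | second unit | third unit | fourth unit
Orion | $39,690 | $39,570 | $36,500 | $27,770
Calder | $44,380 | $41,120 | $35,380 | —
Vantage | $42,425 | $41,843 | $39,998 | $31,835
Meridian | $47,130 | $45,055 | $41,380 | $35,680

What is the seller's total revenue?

Total revenue: $178,990

Pooled unit-bids ranked (top 4): 47,130 (Meridian-1), 45,055 (Meridian-2), 44,380 (Calder-1), 42,425 (Vantage-1)
Next rejected bid: $41,843 (not a price — pay-as-bid).
Each winning unit pays its own bid.
Revenue = 47,130 + 45,055 + 44,380 + 42,425 = $178,990.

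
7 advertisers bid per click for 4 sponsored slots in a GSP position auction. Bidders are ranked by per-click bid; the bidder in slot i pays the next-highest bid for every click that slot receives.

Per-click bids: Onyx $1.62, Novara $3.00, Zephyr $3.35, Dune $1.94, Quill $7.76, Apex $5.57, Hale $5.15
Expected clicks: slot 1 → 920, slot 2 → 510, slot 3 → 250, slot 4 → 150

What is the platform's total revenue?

Total revenue: $9038.40

Sorting advertisers: $7.76 (Quill) > $5.57 (Apex) > $5.15 (Hale) > $3.35 (Zephyr) > $3.00 (Novara) > …
Slot 1: Quill pays $5.57 × 920 = $5124.40
Slot 2: Apex pays $5.15 × 510 = $2626.50
Slot 3: Hale pays $3.35 × 250 = $837.50
Slot 4: Zephyr pays $3.00 × 150 = $450.00
Total = $9038.40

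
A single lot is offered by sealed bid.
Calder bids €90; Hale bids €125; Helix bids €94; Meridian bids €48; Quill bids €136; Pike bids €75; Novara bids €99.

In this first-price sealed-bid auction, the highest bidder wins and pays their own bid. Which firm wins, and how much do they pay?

Quill pays €136

Bids ranked: 136 (Quill) > 125 (Hale) > 99 (Novara) > 94 (Helix) > 90 (Calder) > 75 (Pike) > …
Quill is highest → pays own bid, €136.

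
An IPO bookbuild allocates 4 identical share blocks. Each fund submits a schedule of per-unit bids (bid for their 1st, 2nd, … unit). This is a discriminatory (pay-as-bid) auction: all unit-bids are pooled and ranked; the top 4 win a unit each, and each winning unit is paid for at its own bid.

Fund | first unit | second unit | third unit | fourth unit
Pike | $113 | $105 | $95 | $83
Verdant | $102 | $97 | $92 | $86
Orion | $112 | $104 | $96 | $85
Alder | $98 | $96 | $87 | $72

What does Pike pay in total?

Pike pays $218

Merging the schedules and taking the best 4: 113 (Pike-1), 112 (Orion-1), 105 (Pike-2), 104 (Orion-2)
Next rejected bid: $102 (not a price — pay-as-bid).
Pike's winning unit-bids: 113 + 105 = $218.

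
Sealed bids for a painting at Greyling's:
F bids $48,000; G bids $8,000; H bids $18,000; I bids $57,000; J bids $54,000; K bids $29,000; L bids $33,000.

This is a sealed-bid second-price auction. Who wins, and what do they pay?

I pays $54,000

Bids in order: 57,000 (I) > 54,000 (J) > 48,000 (F) > 33,000 (L) > 29,000 (K) > 18,000 (H) > …
Second-price: I pays J's bid of $54,000.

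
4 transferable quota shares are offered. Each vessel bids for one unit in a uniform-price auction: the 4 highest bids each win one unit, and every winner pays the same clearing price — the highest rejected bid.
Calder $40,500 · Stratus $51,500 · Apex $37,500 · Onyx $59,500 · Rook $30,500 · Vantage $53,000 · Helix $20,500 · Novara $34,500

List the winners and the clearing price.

Onyx, Vantage, Stratus, Calder; each pays $37,500

Ordering the bids: 59,500 (Onyx), 53,000 (Vantage), 51,500 (Stratus), 40,500 (Calder), 37,500 (Apex), 34,500 (Novara), …
The 4 highest are Onyx, Vantage, Stratus, Calder.
First losing bid is Apex's $37,500, which sets the uniform price.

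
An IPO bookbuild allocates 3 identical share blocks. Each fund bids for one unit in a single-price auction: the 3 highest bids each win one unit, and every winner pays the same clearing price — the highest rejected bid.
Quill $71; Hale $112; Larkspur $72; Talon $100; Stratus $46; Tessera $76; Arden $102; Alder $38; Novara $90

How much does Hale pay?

Bids ranked high→low: 112 (Hale), 102 (Arden), 100 (Talon), 90 (Novara), 76 (Tessera), …
Winners (3 units): Hale, Arden, Talon.
Clearing price = highest rejected bid = $90.
Hale wins → pays $90.

Hale pays $90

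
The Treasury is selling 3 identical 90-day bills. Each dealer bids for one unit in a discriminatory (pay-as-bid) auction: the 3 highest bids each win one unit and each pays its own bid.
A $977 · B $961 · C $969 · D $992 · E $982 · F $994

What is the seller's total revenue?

Bids ranked high→low: 994 (F), 992 (D), 982 (E), 977 (A), 969 (C), …
Top 3: F, D, E.
Total revenue = 994 + 992 + 982 = $2,968.

Total revenue: $2,968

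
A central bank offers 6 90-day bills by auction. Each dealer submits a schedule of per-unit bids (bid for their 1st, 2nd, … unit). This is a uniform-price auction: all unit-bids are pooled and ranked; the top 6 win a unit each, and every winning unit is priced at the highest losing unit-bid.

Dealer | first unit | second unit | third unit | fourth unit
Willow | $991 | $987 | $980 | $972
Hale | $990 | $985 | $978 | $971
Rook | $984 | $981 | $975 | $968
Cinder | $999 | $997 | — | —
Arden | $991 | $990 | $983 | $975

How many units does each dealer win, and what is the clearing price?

Arden 2, Cinder 2, Hale 1, Willow 1; clearing price $987

Pooled unit-bids ranked (top 6): 999 (Cinder-1), 997 (Cinder-2), 991 (Willow-1), 991 (Arden-1), 990 (Hale-1), 990 (Arden-2)
Highest rejected unit-bid = $987.
Allocation: Arden 2, Cinder 2, Hale 1, Willow 1.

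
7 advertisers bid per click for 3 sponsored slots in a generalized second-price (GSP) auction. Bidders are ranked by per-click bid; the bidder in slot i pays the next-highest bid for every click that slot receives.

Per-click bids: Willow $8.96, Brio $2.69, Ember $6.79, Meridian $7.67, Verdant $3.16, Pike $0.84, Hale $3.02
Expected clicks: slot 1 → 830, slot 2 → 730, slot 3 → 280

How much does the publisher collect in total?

Ranked by bid: $8.96 (Willow) > $7.67 (Meridian) > $6.79 (Ember) > $3.16 (Verdant) > …
Slot 1: Willow pays $7.67 × 830 = $6366.10
Slot 2: Meridian pays $6.79 × 730 = $4956.70
Slot 3: Ember pays $3.16 × 280 = $884.80
Total = $12207.60

Total revenue: $12207.60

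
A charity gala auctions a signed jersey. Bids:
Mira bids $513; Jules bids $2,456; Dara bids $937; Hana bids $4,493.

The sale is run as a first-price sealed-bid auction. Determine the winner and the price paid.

Bids in order: 4,493 (Hana) > 2,456 (Jules) > 937 (Dara) > 513 (Mira)
First-price: Hana pays what they bid, $4,493.

Hana pays $4,493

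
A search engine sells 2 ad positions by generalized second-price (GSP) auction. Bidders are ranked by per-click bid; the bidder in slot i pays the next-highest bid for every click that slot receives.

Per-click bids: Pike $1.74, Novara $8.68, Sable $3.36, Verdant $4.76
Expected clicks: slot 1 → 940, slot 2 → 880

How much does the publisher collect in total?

Total revenue: $7431.20

Per-click bids in order: $8.68 (Novara) > $4.76 (Verdant) > $3.36 (Sable) > …
Slot 1: Novara pays $4.76 × 940 = $4474.40
Slot 2: Verdant pays $3.36 × 880 = $2956.80
Total = $7431.20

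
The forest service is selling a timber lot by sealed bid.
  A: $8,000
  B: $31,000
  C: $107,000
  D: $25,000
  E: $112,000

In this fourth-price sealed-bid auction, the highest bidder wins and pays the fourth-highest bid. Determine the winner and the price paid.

Bids in order: 112,000 (E) > 107,000 (C) > 31,000 (B) > 25,000 (D) > 8,000 (A)
E is highest; pays the fourth-highest bid, $25,000.

E pays $25,000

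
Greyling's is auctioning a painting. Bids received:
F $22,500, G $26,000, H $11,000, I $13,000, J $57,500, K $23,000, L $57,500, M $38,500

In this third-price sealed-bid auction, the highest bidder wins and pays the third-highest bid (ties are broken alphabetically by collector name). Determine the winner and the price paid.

J pays $38,500

Rule: the highest bidder wins and pays the third-highest bid.
Bids ranked: 57,500 (J) > 57,500 (L) > 38,500 (M) > 26,000 (G) > 23,000 (K) > 22,500 (F) > …
Tie at $57,500 → J wins by tie-break.
J is highest; pays the third-highest bid, $38,500.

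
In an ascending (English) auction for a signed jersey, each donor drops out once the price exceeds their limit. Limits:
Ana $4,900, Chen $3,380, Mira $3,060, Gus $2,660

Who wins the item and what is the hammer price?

Limits in order: 4,900 (Ana) > 3,380 (Chen) > 3,060 (Mira) > 2,660 (Gus)
Bidding ends when Chen exits at $3,380; Ana takes it.

Ana wins at $3,380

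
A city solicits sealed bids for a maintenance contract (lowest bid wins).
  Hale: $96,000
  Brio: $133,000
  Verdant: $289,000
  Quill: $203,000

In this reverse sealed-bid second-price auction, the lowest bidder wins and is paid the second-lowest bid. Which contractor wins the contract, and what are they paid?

Sorting bids: 96,000 (Hale) < 133,000 (Brio) < 203,000 (Quill) < 289,000 (Verdant)
Hale is lowest; is paid the second-lowest bid, $133,000.

Hale is paid $133,000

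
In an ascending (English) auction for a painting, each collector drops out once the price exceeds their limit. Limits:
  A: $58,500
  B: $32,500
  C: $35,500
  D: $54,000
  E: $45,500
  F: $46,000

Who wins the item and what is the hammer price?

Rule: the price rises until one bidder remains; the winner pays the price at which the last rival dropped out.
Limits ranked: 58,500 (A) > 54,000 (D) > 46,000 (F) > 45,500 (E) > 35,500 (C) > 32,500 (B)
D is the last rival to drop out, at $54,000; A remains and wins at that price.

A wins at $54,000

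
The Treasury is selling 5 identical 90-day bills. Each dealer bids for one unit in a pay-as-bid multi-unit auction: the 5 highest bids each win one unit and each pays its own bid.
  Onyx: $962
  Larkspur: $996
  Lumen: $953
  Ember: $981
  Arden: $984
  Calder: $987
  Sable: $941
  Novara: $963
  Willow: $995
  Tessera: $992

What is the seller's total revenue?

Total revenue: $4,954

Sorting: 996 (Larkspur), 995 (Willow), 992 (Tessera), 987 (Calder), 984 (Arden), 981 (Ember), 963 (Novara), …
The 5 highest are Larkspur, Willow, Tessera, Calder, Arden.
Total revenue = 996 + 995 + 992 + 987 + 984 = $4,954.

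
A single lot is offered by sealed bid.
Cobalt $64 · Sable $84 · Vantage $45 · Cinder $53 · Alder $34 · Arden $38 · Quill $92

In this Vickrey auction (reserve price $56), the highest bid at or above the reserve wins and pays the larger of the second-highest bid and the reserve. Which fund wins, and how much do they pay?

Bids in order: 92 (Quill) > 84 (Sable) > 64 (Cobalt) > 53 (Cinder) > 45 (Vantage) > 38 (Arden) > …
Quill has the top bid at or above the reserve ($92).
Second-highest bid $84 exceeds the reserve $56 → payment $84.

Quill pays $84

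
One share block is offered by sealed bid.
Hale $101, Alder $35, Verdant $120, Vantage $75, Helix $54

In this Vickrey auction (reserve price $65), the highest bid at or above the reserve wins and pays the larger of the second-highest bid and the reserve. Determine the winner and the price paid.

Vickrey auction (reserve price $65): the highest bid at or above the reserve wins and pays the larger of the second-highest bid and the reserve.
Sorting bids: 120 (Verdant) > 101 (Hale) > 75 (Vantage) > 54 (Helix) > 35 (Alder)
Highest eligible bid: Verdant at $120.
Second-highest bid $101 exceeds the reserve $65 → payment $101.

Verdant pays $101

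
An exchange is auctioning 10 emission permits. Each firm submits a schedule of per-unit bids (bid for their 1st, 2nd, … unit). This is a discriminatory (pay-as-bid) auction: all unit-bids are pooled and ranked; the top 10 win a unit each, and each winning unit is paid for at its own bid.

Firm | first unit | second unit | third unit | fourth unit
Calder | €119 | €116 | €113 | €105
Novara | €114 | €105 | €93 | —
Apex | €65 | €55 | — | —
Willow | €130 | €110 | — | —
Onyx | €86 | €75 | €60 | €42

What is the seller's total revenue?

All unit-bids, highest first — top 10: 130 (Willow-1), 119 (Calder-1), 116 (Calder-2), 114 (Novara-1), 113 (Calder-3), 110 (Willow-2), 105 (Calder-4), 105 (Novara-2), 93 (Novara-3), 86 (Onyx-1)
Next rejected bid: €75 (not a price — pay-as-bid).
Each winning unit pays its own bid.
Revenue = 130 + 119 + 116 + 114 + 113 + 110 + 105 + 105 + 93 + 86 = €1,091.

Total revenue: €1,091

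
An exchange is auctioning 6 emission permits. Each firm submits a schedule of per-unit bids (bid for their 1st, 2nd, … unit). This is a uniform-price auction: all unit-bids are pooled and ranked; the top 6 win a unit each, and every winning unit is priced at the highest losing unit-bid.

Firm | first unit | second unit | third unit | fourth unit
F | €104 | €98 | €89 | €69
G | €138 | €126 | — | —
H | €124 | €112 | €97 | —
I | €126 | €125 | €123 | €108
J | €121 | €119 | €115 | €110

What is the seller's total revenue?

Total revenue: €726

All unit-bids, highest first — top 6: 138 (G-1), 126 (G-2), 126 (I-1), 125 (I-2), 124 (H-1), 123 (I-3)
Highest rejected unit-bid = €121.
Allocation: G 2, H 1, I 3. Every unit priced at €121.
Revenue = 6 × 121 = €726.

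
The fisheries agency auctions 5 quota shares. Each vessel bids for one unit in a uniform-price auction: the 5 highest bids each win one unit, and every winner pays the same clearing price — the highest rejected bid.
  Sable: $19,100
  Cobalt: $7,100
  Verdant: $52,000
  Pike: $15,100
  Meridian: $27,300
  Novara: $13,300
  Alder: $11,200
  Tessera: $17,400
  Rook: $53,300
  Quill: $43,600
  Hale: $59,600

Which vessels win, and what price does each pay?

Bids ranked high→low: 59,600 (Hale), 53,300 (Rook), 52,000 (Verdant), 43,600 (Quill), 27,300 (Meridian), 19,100 (Sable), 17,400 (Tessera), …
Winners (5 units): Hale, Rook, Verdant, Quill, Meridian.
Highest unsuccessful bid: $19,100 → clearing price.

Hale, Rook, Verdant, Quill, Meridian; each pays $19,100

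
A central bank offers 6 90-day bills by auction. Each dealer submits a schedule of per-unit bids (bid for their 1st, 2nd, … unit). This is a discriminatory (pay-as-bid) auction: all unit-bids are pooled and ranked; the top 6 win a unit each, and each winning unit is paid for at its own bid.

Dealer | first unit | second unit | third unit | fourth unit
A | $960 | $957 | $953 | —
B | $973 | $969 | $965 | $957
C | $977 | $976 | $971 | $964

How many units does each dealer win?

All unit-bids, highest first — top 6: 977 (C-1), 976 (C-2), 973 (B-1), 971 (C-3), 969 (B-2), 965 (B-3)
Next rejected bid: $964 (not a price — pay-as-bid).
Allocation: B 3, C 3.

B 3, C 3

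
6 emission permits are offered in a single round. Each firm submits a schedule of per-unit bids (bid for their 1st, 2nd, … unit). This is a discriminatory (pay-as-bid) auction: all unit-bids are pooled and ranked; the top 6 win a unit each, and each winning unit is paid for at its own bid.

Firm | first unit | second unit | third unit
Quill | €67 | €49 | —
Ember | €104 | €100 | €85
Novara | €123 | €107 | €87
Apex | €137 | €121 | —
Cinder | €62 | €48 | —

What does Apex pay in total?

Pooled unit-bids ranked (top 6): 137 (Apex-1), 123 (Novara-1), 121 (Apex-2), 107 (Novara-2), 104 (Ember-1), 100 (Ember-2)
Next rejected bid: €87 (not a price — pay-as-bid).
Apex's winning unit-bids: 137 + 121 = €258.

Apex pays €258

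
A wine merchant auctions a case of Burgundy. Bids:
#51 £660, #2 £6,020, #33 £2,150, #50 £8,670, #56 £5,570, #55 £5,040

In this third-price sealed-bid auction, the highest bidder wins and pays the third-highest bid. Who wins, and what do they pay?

Sorting bids: 8,670 (#50) > 6,020 (#2) > 5,570 (#56) > 5,040 (#55) > 2,150 (#33) > 660 (#51)
#50 is highest; pays the third-highest bid, £5,570.

#50 pays £5,570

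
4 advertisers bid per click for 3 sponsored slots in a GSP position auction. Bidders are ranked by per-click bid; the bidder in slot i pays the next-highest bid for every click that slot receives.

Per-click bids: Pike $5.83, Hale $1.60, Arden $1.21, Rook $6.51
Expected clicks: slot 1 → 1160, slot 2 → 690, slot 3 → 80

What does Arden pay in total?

Per-click bids in order: $6.51 (Rook) > $5.83 (Pike) > $1.60 (Hale) > $1.21 (Arden)
Arden ranks below slot 3 → no slot, pays nothing.

Arden pays $0.00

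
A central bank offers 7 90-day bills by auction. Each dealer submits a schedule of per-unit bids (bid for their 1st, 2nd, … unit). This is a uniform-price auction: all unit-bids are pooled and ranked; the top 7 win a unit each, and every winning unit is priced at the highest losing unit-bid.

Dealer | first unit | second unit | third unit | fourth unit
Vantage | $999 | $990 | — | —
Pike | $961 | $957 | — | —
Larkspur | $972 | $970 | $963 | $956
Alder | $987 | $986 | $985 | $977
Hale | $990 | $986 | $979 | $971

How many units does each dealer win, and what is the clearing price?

Alder 3, Hale 2, Vantage 2; clearing price $979

Pooled unit-bids ranked (top 7): 999 (Vantage-1), 990 (Vantage-2), 990 (Hale-1), 987 (Alder-1), 986 (Alder-2), 986 (Hale-2), 985 (Alder-3)
Highest rejected unit-bid = $979.
Allocation: Alder 3, Hale 2, Vantage 2.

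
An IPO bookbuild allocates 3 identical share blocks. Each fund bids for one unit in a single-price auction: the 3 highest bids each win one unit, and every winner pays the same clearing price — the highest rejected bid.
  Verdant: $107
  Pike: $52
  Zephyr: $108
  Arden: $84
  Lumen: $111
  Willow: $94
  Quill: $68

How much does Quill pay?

Bids ranked high→low: 111 (Lumen), 108 (Zephyr), 107 (Verdant), 94 (Willow), 84 (Arden), …
Winners (3 units): Lumen, Zephyr, Verdant.
First losing bid is Willow's $94, which sets the uniform price.
Quill does not win → pays $0.

Quill pays $0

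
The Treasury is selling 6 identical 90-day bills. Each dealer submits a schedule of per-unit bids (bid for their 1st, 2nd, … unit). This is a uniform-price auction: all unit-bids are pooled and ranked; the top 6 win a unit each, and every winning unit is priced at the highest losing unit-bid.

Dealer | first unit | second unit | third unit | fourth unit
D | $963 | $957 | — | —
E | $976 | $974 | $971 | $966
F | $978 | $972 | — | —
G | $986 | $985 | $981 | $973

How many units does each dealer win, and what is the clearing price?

All unit-bids, highest first — top 6: 986 (G-1), 985 (G-2), 981 (G-3), 978 (F-1), 976 (E-1), 974 (E-2)
Highest rejected unit-bid = $973.
Allocation: E 2, F 1, G 3.

E 2, F 1, G 3; clearing price $973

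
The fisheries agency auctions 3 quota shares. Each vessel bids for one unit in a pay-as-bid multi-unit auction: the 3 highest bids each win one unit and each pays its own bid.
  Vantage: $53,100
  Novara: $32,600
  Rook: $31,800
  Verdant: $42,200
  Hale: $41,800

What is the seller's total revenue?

Total revenue: $137,100

Ordering the bids: 53,100 (Vantage), 42,200 (Verdant), 41,800 (Hale), 32,600 (Novara), 31,800 (Rook)
The 3 highest are Vantage, Verdant, Hale.
Total revenue = 53,100 + 42,200 + 41,800 = $137,100.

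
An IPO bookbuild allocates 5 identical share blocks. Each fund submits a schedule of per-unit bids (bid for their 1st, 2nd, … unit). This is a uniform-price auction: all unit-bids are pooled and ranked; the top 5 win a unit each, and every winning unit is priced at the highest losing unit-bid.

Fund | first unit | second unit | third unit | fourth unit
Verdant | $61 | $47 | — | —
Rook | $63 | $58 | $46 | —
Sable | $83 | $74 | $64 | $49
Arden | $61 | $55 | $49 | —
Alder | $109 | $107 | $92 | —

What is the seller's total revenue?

Pooled unit-bids ranked (top 5): 109 (Alder-1), 107 (Alder-2), 92 (Alder-3), 83 (Sable-1), 74 (Sable-2)
Highest rejected unit-bid = $64.
Allocation: Alder 3, Sable 2. Every unit priced at $64.
Revenue = 5 × 64 = $320.

Total revenue: $320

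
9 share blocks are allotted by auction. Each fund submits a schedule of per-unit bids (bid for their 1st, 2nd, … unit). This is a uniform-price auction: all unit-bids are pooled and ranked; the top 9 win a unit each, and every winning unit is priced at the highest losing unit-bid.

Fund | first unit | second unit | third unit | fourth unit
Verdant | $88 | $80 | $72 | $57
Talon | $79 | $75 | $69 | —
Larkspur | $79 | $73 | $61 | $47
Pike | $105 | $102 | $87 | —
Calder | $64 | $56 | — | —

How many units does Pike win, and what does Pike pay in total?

Pike: 3 units, pays $216

Merging the schedules and taking the best 9: 105 (Pike-1), 102 (Pike-2), 88 (Verdant-1), 87 (Pike-3), 80 (Verdant-2), 79 (Talon-1), 79 (Larkspur-1), 75 (Talon-2), 73 (Larkspur-2)
First bid not allocated: $72.
Pike wins 3 unit(s) at $72 each.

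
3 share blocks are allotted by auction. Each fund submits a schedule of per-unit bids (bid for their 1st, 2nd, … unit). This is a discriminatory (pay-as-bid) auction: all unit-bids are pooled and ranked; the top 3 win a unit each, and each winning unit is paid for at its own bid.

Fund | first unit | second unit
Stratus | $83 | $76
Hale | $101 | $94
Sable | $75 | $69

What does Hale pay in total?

Merging the schedules and taking the best 3: 101 (Hale-1), 94 (Hale-2), 83 (Stratus-1)
Next rejected bid: $76 (not a price — pay-as-bid).
Hale's winning unit-bids: 101 + 94 = $195.

Hale pays $195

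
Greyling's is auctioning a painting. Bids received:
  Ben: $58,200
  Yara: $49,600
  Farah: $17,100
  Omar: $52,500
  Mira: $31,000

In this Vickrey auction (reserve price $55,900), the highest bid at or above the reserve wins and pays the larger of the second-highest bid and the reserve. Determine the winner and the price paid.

Bids in order: 58,200 (Ben) > 52,500 (Omar) > 49,600 (Yara) > 31,000 (Mira) > 17,100 (Farah)
Ben has the top bid at or above the reserve ($58,200).
Second-highest bid $52,500 is below the reserve $55,900, so the reserve binds → payment $55,900.

Ben pays $55,900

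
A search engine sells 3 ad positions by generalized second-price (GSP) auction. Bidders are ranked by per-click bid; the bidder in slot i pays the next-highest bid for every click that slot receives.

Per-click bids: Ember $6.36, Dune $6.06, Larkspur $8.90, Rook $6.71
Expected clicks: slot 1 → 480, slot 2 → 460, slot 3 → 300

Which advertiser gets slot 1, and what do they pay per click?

Larkspur; $6.71 per click

Sorting advertisers: $8.90 (Larkspur) > $6.71 (Rook) > $6.36 (Ember) > $6.06 (Dune)
Slot 1 goes to the first-ranked bidder, Larkspur, who pays the next bid down: $6.71/click.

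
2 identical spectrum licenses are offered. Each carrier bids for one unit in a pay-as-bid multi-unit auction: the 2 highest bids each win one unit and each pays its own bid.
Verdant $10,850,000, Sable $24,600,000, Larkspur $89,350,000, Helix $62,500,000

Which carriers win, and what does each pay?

Sorting: 89,350,000 (Larkspur), 62,500,000 (Helix), 24,600,000 (Sable), 10,850,000 (Verdant)
Top 2: Larkspur, Helix.
Each winner pays its own bid: Larkspur $89,350,000, Helix $62,500,000.

Larkspur $89,350,000, Helix $62,500,000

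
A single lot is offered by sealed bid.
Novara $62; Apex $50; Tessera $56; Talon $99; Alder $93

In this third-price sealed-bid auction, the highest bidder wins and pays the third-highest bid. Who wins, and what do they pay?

Bids in order: 99 (Talon) > 93 (Alder) > 62 (Novara) > 56 (Tessera) > 50 (Apex)
Talon is highest; pays the third-highest bid, $62.

Talon pays $62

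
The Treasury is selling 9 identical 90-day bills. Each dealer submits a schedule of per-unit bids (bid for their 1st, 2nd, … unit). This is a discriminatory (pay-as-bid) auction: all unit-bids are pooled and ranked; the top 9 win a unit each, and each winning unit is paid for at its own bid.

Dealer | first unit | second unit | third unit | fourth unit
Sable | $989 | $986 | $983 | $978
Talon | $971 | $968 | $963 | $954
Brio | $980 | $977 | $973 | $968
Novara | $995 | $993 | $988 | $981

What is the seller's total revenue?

Total revenue: $8,873

Merging the schedules and taking the best 9: 995 (Novara-1), 993 (Novara-2), 989 (Sable-1), 988 (Novara-3), 986 (Sable-2), 983 (Sable-3), 981 (Novara-4), 980 (Brio-1), 978 (Sable-4)
Next rejected bid: $977 (not a price — pay-as-bid).
Each winning unit pays its own bid.
Revenue = 995 + 993 + 989 + 988 + 986 + 983 + 981 + 980 + 978 = $8,873.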